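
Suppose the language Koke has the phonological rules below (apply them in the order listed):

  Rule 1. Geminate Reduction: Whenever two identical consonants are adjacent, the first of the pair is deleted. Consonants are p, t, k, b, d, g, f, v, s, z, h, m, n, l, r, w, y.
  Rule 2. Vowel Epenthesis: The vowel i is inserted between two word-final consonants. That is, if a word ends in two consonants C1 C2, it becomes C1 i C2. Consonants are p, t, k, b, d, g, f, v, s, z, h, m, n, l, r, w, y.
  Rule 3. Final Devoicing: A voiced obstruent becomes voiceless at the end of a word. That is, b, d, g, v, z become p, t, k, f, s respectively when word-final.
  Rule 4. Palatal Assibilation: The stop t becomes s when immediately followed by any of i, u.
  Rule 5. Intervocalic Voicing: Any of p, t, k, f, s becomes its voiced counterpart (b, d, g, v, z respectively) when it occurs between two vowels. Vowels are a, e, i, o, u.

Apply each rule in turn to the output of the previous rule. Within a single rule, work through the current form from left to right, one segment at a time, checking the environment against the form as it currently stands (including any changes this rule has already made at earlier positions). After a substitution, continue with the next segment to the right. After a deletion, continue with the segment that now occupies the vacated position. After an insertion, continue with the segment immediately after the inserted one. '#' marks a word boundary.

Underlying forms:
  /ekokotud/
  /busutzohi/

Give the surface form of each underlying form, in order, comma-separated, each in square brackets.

[egogozut], [buzutzohi]

/ekokotud/:
  Rule 1 Geminate Reduction: no change — [ekokotud]
  Rule 2 Vowel Epenthesis: no change — [ekokotud]
  Rule 3 Final Devoicing: [ekokotud] → [ekokotut]
  Rule 4 Palatal Assibilation: [ekokotut] → [ekokosut]
  Rule 5 Intervocalic Voicing: [ekokosut] → [egogozut]
/busutzohi/:
  Rule 1 Geminate Reduction: no change — [busutzohi]
  Rule 2 Vowel Epenthesis: no change — [busutzohi]
  Rule 3 Final Devoicing: no change — [busutzohi]
  Rule 4 Palatal Assibilation: no change — [busutzohi]
  Rule 5 Intervocalic Voicing: [busutzohi] → [buzutzohi]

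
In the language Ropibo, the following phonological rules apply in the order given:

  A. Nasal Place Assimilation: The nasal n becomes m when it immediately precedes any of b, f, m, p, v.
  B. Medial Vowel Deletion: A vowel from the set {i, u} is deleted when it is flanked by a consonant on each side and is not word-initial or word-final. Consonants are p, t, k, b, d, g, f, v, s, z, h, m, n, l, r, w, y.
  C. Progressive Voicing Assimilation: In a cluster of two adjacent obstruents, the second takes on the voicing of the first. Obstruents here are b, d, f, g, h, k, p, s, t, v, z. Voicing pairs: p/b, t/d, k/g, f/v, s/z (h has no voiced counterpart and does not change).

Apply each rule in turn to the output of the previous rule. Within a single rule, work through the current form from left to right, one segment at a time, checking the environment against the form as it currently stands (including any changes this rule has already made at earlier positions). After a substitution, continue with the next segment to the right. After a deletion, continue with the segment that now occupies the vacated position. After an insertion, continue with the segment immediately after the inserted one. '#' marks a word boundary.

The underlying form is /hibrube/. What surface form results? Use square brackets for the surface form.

[hprbe]

A Nasal Place Assimilation: no change — [hibrube]
B Medial Vowel Deletion: [hibrube] → [hbrbe]
C Progressive Voicing Assimilation: [hbrbe] → [hprbe]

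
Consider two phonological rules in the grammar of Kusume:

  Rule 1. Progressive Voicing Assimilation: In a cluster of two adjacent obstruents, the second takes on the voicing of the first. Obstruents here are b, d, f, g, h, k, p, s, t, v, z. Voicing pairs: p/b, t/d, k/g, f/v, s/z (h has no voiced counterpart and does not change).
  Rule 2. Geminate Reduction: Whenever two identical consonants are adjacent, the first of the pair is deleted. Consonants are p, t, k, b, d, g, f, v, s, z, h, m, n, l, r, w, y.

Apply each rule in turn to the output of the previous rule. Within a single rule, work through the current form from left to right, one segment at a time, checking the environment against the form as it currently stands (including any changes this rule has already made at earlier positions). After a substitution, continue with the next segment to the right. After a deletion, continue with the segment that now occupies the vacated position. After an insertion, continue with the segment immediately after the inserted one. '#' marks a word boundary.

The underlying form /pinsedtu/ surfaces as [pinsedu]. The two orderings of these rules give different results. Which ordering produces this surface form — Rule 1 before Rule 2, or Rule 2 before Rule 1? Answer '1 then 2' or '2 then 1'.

1 then 2

Order 1 then 2:
  1 Progressive Voicing Assimilation: [pinsedtu] → [pinseddu]
  2 Geminate Reduction: [pinseddu] → [pinsedu]
  result: [pinsedu]
Order 2 then 1:
  2 Geminate Reduction: no change — [pinsedtu]
  1 Progressive Voicing Assimilation: [pinsedtu] → [pinseddu]
  result: [pinseddu]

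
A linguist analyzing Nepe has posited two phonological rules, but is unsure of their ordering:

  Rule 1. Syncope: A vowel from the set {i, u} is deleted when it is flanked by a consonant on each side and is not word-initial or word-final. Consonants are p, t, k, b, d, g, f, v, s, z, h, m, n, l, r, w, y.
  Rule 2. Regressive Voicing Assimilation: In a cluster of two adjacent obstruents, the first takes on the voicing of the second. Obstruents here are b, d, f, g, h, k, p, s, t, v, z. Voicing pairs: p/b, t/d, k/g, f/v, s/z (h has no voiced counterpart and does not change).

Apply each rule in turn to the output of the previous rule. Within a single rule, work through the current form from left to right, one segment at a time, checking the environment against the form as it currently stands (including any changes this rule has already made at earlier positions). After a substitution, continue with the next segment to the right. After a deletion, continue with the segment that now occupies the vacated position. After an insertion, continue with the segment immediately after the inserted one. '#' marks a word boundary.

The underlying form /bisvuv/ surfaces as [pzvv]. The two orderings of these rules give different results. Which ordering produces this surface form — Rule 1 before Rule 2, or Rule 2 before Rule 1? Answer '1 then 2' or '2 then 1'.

1 then 2

Order 1 then 2:
  1 Syncope: [bisvuv] → [bsvv]
  2 Regressive Voicing Assimilation: [bsvv] → [pzvv]
  result: [pzvv]
Order 2 then 1:
  2 Regressive Voicing Assimilation: [bisvuv] → [bizvuv]
  1 Syncope: [bizvuv] → [bzvv]
  result: [bzvv]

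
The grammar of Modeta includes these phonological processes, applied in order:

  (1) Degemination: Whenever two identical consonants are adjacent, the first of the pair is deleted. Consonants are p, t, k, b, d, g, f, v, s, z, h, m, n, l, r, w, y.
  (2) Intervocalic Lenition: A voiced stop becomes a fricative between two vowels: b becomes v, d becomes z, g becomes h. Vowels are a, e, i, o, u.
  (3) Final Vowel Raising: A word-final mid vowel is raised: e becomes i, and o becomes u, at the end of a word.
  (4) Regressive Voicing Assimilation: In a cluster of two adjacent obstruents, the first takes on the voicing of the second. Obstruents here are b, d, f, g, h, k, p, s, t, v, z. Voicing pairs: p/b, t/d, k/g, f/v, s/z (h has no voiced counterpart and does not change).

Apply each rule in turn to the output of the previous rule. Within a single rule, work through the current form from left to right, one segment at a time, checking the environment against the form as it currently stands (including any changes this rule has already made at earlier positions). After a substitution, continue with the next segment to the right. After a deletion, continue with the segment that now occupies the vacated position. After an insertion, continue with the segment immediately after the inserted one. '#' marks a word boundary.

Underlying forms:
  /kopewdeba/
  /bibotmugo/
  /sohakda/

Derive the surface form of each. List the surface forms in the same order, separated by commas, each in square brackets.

/kopewdeba/:
  (1) Degemination: no change — [kopewdeba]
  (2) Intervocalic Lenition: [kopewdeba] → [kopewdeva]
  (3) Final Vowel Raising: no change — [kopewdeva]
  (4) Regressive Voicing Assimilation: no change — [kopewdeva]
/bibotmugo/:
  (1) Degemination: no change — [bibotmugo]
  (2) Intervocalic Lenition: [bibotmugo] → [bivotmuho]
  (3) Final Vowel Raising: [bivotmuho] → [bivotmuhu]
  (4) Regressive Voicing Assimilation: no change — [bivotmuhu]
/sohakda/:
  (1) Degemination: no change — [sohakda]
  (2) Intervocalic Lenition: no change — [sohakda]
  (3) Final Vowel Raising: no change — [sohakda]
  (4) Regressive Voicing Assimilation: [sohakda] → [sohagda]

[kopewdeva], [bivotmuhu], [sohagda]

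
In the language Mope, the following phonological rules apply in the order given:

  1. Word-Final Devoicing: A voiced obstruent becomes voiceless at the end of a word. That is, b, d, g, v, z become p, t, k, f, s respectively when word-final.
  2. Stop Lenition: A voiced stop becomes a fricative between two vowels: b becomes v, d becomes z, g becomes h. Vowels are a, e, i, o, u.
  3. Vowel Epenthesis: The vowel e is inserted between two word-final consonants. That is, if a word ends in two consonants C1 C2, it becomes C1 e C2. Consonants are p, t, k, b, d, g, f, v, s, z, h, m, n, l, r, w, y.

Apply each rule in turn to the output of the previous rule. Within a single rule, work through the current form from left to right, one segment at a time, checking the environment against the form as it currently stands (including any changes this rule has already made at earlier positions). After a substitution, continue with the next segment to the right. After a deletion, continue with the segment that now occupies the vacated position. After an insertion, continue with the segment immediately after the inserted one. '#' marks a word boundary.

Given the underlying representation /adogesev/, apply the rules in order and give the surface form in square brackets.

[azohesef]

1 Word-Final Devoicing: [adogesev] → [adogesef]
2 Stop Lenition: [adogesef] → [azohesef]
3 Vowel Epenthesis: no change — [azohesef]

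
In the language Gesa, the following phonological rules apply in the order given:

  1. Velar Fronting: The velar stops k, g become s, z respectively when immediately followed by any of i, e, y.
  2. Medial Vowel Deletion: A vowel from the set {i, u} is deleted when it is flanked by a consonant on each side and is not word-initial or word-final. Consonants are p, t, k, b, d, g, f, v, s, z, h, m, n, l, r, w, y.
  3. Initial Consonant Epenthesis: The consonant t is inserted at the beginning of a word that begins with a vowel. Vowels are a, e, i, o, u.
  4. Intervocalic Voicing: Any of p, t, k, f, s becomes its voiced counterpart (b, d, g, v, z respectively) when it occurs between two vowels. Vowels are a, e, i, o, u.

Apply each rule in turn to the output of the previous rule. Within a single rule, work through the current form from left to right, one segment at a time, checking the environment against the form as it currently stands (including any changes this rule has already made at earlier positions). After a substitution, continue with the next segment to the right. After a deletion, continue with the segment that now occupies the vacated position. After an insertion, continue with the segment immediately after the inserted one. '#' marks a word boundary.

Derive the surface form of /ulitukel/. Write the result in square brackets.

[tultsel]

1 Velar Fronting: [ulitukel] → [ulitusel]
2 Medial Vowel Deletion: [ulitusel] → [ultsel]
3 Initial Consonant Epenthesis: [ultsel] → [tultsel]
4 Intervocalic Voicing: no change — [tultsel]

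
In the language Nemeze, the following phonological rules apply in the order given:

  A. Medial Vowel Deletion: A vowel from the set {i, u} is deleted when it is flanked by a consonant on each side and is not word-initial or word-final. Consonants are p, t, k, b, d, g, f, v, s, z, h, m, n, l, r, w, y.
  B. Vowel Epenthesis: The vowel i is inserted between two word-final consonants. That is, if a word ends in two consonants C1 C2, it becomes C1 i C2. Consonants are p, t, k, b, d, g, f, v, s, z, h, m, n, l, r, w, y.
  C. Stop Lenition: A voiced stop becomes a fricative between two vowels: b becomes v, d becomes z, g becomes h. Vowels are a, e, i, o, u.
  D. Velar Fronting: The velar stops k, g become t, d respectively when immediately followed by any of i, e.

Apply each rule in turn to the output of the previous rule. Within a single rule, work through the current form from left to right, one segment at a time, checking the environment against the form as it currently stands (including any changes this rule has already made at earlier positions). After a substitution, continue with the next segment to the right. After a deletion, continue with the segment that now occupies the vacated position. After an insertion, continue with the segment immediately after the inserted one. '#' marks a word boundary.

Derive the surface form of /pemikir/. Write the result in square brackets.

[pemtir]

A Medial Vowel Deletion: [pemikir] → [pemkr]
B Vowel Epenthesis: [pemkr] → [pemkir]
C Stop Lenition: no change — [pemkir]
D Velar Fronting: [pemkir] → [pemtir]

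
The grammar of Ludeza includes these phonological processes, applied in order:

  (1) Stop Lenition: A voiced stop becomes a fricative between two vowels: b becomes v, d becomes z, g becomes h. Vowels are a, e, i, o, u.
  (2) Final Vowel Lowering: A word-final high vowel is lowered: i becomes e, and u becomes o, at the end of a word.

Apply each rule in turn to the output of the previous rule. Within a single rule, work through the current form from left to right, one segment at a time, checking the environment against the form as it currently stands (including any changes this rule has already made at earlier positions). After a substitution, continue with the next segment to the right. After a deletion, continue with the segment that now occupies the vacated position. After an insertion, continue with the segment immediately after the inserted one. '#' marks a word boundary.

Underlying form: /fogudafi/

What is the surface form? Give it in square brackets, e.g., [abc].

[fohuzafe]

(1) Stop Lenition: [fogudafi] → [fohuzafi]
(2) Final Vowel Lowering: [fohuzafi] → [fohuzafe]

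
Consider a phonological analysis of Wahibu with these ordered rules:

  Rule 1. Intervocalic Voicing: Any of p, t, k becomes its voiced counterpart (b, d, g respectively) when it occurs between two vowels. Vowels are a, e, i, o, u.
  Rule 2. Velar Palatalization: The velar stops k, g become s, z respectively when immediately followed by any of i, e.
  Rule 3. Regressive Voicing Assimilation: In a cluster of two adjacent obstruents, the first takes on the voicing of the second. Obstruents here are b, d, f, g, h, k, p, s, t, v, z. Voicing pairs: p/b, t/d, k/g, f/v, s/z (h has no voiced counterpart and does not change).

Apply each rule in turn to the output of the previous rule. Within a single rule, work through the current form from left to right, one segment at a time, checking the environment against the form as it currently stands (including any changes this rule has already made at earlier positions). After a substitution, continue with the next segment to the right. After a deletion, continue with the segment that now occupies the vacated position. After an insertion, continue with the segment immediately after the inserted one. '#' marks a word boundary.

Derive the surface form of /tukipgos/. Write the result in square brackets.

[tuzibgos]

Rule 1 Intervocalic Voicing: [tukipgos] → [tugipgos]
Rule 2 Velar Palatalization: [tugipgos] → [tuzipgos]
Rule 3 Regressive Voicing Assimilation: [tuzipgos] → [tuzibgos]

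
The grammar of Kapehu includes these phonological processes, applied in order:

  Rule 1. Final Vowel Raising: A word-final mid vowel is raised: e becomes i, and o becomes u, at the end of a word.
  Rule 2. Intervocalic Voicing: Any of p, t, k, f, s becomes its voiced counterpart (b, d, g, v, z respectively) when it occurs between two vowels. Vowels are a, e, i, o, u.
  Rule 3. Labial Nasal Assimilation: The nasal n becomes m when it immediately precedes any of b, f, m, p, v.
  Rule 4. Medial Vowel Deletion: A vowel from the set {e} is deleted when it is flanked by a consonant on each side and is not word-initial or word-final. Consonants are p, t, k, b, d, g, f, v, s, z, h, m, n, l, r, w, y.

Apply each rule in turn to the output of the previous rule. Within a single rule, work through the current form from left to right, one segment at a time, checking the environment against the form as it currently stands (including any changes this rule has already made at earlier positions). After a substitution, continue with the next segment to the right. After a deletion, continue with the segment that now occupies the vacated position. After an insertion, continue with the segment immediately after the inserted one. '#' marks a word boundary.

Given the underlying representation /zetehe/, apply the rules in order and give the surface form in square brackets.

Rule 1 Final Vowel Raising: [zetehe] → [zetehi]
Rule 2 Intervocalic Voicing: [zetehi] → [zedehi]
Rule 3 Labial Nasal Assimilation: no change — [zedehi]
Rule 4 Medial Vowel Deletion: [zedehi] → [zdhi]

[zdhi]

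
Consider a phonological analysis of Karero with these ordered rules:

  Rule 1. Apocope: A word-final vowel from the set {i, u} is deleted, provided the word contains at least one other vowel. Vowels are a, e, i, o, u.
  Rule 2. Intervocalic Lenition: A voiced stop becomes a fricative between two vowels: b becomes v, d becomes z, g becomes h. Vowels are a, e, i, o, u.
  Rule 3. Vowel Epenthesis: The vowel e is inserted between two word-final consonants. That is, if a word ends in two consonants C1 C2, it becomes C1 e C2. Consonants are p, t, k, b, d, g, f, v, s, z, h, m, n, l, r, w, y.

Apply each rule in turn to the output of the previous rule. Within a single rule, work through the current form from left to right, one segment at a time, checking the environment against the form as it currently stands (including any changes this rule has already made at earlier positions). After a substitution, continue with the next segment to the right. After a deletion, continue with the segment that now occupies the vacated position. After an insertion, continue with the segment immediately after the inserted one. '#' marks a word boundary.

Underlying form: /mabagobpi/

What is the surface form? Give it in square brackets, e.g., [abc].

Rule 1 Apocope: [mabagobpi] → [mabagobp]
Rule 2 Intervocalic Lenition: [mabagobp] → [mavahobp]
Rule 3 Vowel Epenthesis: [mavahobp] → [mavahobep]

[mavahobep]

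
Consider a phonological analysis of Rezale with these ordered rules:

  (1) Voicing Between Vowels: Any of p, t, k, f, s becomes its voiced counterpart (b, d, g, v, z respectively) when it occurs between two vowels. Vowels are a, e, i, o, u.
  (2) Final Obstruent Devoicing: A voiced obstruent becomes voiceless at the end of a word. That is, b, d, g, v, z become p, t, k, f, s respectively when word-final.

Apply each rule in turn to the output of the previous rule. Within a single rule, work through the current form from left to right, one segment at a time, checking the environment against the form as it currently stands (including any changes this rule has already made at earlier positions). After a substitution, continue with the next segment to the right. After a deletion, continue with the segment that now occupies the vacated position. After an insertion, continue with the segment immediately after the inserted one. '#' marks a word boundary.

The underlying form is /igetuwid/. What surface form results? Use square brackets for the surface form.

[igeduwit]

(1) Voicing Between Vowels: [igetuwid] → [igeduwid]
(2) Final Obstruent Devoicing: [igeduwid] → [igeduwit]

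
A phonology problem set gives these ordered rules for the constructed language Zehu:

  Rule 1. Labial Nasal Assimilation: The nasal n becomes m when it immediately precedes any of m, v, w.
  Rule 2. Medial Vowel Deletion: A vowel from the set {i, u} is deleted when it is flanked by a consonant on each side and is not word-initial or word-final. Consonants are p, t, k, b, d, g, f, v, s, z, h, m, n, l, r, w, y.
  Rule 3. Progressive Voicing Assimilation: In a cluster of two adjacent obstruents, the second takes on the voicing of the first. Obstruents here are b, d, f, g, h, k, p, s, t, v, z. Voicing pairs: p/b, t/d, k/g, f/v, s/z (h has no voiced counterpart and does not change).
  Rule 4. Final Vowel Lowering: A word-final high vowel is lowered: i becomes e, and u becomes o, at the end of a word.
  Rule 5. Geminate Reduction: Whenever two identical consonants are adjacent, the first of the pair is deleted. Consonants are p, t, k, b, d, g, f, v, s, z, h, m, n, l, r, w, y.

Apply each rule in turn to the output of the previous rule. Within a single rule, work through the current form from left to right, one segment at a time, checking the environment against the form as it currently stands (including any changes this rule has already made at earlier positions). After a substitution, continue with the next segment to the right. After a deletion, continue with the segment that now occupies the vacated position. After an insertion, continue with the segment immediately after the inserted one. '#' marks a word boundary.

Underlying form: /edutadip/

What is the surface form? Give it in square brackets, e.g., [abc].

[edadb]

Rule 1 Labial Nasal Assimilation: no change — [edutadip]
Rule 2 Medial Vowel Deletion: [edutadip] → [edtadp]
Rule 3 Progressive Voicing Assimilation: [edtadp] → [eddadb]
Rule 4 Final Vowel Lowering: no change — [eddadb]
Rule 5 Geminate Reduction: [eddadb] → [edadb]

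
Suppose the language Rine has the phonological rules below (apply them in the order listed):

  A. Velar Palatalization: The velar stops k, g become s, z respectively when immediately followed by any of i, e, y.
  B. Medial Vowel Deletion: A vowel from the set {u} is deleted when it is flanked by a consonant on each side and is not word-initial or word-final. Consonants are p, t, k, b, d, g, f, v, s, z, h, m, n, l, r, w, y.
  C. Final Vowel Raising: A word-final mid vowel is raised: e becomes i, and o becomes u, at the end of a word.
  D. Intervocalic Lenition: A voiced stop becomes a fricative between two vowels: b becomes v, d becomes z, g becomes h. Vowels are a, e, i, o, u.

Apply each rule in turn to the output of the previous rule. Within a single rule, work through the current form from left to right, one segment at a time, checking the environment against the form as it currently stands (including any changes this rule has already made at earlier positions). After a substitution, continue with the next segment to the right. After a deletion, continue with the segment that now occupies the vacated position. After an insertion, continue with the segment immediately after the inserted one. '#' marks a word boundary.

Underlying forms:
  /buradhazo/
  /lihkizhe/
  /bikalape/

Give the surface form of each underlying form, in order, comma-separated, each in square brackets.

/buradhazo/:
  A Velar Palatalization: no change — [buradhazo]
  B Medial Vowel Deletion: [buradhazo] → [bradhazo]
  C Final Vowel Raising: [bradhazo] → [bradhazu]
  D Intervocalic Lenition: no change — [bradhazu]
/lihkizhe/:
  A Velar Palatalization: [lihkizhe] → [lihsizhe]
  B Medial Vowel Deletion: no change — [lihsizhe]
  C Final Vowel Raising: [lihsizhe] → [lihsizhi]
  D Intervocalic Lenition: no change — [lihsizhi]
/bikalape/:
  A Velar Palatalization: no change — [bikalape]
  B Medial Vowel Deletion: no change — [bikalape]
  C Final Vowel Raising: [bikalape] → [bikalapi]
  D Intervocalic Lenition: no change — [bikalapi]

[bradhazu], [lihsizhi], [bikalapi]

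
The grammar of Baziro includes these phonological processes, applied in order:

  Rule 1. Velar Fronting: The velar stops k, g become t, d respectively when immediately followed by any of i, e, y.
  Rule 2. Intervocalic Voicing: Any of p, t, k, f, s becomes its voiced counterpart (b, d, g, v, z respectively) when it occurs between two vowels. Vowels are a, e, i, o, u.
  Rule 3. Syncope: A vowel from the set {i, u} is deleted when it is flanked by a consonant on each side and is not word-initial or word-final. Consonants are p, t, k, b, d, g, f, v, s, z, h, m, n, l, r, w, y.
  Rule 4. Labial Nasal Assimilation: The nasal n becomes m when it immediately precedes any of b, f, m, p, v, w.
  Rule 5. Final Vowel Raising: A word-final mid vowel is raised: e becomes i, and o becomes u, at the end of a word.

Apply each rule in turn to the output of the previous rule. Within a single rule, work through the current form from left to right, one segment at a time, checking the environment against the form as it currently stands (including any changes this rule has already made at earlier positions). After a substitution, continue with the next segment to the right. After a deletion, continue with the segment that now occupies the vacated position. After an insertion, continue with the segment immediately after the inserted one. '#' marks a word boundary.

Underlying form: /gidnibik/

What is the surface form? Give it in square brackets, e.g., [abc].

Rule 1 Velar Fronting: [gidnibik] → [didnibik]
Rule 2 Intervocalic Voicing: no change — [didnibik]
Rule 3 Syncope: [didnibik] → [ddnbk]
Rule 4 Labial Nasal Assimilation: [ddnbk] → [ddmbk]
Rule 5 Final Vowel Raising: no change — [ddmbk]

[ddmbk]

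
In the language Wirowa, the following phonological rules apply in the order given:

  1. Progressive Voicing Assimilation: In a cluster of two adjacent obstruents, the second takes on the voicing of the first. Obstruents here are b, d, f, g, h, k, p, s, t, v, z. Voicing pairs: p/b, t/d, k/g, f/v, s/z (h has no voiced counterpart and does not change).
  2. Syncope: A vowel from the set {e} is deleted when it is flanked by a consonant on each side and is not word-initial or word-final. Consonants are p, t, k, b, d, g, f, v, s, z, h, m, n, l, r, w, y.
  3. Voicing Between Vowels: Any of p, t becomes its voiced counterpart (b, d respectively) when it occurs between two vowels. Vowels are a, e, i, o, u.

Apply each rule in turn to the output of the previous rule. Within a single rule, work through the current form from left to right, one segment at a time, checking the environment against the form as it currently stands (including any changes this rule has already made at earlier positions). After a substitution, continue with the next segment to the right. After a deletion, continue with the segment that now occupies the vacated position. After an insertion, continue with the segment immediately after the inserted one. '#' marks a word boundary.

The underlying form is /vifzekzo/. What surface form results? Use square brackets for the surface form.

[vifskso]

1 Progressive Voicing Assimilation: [vifzekzo] → [vifsekso]
2 Syncope: [vifsekso] → [vifskso]
3 Voicing Between Vowels: no change — [vifskso]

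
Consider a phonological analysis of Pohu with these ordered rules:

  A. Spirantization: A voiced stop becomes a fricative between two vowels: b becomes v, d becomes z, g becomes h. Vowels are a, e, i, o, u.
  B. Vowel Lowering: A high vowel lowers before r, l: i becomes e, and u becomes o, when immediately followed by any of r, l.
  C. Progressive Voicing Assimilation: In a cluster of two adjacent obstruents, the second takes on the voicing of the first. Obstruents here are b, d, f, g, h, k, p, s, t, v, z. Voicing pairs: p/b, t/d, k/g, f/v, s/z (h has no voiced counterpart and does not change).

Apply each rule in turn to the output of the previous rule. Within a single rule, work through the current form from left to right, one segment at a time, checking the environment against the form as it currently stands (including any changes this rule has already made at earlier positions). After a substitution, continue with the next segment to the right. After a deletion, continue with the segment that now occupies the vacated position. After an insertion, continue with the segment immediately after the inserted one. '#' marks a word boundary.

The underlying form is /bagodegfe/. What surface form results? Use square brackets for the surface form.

[bahozegve]

A Spirantization: [bagodegfe] → [bahozegfe]
B Vowel Lowering: no change — [bahozegfe]
C Progressive Voicing Assimilation: [bahozegfe] → [bahozegve]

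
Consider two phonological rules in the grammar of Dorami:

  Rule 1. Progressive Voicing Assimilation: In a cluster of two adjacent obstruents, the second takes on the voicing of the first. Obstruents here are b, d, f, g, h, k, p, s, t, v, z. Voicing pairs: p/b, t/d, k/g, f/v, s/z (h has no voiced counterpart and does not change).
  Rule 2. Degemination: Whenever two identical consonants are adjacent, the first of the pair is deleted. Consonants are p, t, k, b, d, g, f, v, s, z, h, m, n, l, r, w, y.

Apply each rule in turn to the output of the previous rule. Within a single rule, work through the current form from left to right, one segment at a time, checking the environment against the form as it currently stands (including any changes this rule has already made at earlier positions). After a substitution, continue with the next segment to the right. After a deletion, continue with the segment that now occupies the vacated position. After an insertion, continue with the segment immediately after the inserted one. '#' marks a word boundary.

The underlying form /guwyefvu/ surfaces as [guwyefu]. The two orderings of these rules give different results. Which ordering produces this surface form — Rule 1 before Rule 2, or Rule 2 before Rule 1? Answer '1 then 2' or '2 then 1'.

1 then 2

Order 1 then 2:
  1 Progressive Voicing Assimilation: [guwyefvu] → [guwyeffu]
  2 Degemination: [guwyeffu] → [guwyefu]
  result: [guwyefu]
Order 2 then 1:
  2 Degemination: no change — [guwyefvu]
  1 Progressive Voicing Assimilation: [guwyefvu] → [guwyeffu]
  result: [guwyeffu]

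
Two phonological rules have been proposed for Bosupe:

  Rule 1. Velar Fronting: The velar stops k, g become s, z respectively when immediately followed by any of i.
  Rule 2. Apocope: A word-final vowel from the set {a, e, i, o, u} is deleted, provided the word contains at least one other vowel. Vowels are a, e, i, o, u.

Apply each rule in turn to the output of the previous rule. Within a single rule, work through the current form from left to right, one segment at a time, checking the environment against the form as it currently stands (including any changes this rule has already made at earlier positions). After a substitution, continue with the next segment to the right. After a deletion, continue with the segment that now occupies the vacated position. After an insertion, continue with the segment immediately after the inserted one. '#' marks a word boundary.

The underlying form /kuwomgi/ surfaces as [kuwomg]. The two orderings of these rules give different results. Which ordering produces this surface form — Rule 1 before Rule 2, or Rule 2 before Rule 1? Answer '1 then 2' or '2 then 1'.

Order 1 then 2:
  1 Velar Fronting: [kuwomgi] → [kuwomzi]
  2 Apocope: [kuwomzi] → [kuwomz]
  result: [kuwomz]
Order 2 then 1:
  2 Apocope: [kuwomgi] → [kuwomg]
  1 Velar Fronting: no change — [kuwomg]
  result: [kuwomg]

2 then 1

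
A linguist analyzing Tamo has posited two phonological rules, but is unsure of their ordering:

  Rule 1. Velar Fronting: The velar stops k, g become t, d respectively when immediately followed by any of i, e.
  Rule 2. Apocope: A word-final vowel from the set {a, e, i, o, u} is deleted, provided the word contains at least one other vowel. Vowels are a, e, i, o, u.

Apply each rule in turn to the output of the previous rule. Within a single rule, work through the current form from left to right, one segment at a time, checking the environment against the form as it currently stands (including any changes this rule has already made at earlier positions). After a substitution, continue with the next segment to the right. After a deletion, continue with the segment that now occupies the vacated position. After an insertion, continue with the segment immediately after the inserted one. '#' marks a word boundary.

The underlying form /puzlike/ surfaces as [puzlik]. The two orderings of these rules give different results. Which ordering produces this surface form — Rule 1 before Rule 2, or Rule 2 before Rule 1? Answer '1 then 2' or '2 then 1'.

2 then 1

Order 1 then 2:
  1 Velar Fronting: [puzlike] → [puzlite]
  2 Apocope: [puzlite] → [puzlit]
  result: [puzlit]
Order 2 then 1:
  2 Apocope: [puzlike] → [puzlik]
  1 Velar Fronting: no change — [puzlik]
  result: [puzlik]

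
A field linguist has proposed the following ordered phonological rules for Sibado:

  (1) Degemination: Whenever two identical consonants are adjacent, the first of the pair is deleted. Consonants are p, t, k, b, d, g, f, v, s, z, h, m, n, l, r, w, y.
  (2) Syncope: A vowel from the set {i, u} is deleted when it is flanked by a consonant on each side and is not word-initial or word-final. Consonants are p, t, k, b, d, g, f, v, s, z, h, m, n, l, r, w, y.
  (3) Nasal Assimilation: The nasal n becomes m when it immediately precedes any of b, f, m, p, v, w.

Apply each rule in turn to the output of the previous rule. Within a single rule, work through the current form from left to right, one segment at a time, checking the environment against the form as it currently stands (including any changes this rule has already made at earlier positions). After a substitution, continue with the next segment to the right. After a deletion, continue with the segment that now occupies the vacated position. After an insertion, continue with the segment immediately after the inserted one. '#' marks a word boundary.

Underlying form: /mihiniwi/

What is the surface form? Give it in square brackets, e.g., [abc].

(1) Degemination: no change — [mihiniwi]
(2) Syncope: [mihiniwi] → [mhnwi]
(3) Nasal Assimilation: [mhnwi] → [mhmwi]

[mhmwi]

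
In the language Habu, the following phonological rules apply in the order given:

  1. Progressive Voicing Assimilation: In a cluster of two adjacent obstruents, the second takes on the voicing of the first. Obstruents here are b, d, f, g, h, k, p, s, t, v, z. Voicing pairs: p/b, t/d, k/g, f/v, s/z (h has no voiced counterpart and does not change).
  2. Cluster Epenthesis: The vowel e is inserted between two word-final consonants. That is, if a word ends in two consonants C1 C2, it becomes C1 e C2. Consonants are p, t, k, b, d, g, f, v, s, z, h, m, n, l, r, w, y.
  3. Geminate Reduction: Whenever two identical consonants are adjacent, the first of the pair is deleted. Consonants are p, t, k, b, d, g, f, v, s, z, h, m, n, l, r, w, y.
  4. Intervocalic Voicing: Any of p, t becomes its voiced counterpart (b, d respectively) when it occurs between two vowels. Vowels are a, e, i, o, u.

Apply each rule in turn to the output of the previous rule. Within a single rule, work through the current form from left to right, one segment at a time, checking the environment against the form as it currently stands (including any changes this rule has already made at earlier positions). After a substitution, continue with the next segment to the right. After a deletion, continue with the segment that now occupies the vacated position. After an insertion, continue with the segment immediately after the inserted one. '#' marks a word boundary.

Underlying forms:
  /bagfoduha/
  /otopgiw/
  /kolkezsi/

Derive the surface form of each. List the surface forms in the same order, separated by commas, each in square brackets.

/bagfoduha/:
  1 Progressive Voicing Assimilation: [bagfoduha] → [bagvoduha]
  2 Cluster Epenthesis: no change — [bagvoduha]
  3 Geminate Reduction: no change — [bagvoduha]
  4 Intervocalic Voicing: no change — [bagvoduha]
/otopgiw/:
  1 Progressive Voicing Assimilation: [otopgiw] → [otopkiw]
  2 Cluster Epenthesis: no change — [otopkiw]
  3 Geminate Reduction: no change — [otopkiw]
  4 Intervocalic Voicing: [otopkiw] → [odopkiw]
/kolkezsi/:
  1 Progressive Voicing Assimilation: [kolkezsi] → [kolkezzi]
  2 Cluster Epenthesis: no change — [kolkezzi]
  3 Geminate Reduction: [kolkezzi] → [kolkezi]
  4 Intervocalic Voicing: no change — [kolkezi]

[bagvoduha], [odopkiw], [kolkezi]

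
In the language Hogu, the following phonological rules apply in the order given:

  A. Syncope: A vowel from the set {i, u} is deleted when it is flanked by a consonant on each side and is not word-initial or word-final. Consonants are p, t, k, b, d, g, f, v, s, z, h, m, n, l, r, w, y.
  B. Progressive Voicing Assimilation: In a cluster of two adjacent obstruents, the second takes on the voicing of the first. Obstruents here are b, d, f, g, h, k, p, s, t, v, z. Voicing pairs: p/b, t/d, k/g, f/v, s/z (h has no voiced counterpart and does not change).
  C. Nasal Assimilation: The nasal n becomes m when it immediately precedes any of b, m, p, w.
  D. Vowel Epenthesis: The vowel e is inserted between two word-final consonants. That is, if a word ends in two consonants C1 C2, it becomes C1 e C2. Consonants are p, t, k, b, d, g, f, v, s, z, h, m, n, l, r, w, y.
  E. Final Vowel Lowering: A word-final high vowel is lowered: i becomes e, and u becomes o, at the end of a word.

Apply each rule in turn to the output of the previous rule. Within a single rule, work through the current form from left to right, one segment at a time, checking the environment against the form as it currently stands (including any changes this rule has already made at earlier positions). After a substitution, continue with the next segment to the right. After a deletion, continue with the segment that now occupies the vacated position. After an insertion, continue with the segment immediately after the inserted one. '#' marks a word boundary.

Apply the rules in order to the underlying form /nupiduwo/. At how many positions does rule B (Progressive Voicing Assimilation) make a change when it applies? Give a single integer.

1

A Syncope: [nupiduwo] → [npdwo]
B Progressive Voicing Assimilation: [npdwo] → [nptwo]
C Nasal Assimilation: [nptwo] → [mptwo]
D Vowel Epenthesis: no change — [mptwo]
E Final Vowel Lowering: no change — [mptwo]
Rule B changed 1 position(s).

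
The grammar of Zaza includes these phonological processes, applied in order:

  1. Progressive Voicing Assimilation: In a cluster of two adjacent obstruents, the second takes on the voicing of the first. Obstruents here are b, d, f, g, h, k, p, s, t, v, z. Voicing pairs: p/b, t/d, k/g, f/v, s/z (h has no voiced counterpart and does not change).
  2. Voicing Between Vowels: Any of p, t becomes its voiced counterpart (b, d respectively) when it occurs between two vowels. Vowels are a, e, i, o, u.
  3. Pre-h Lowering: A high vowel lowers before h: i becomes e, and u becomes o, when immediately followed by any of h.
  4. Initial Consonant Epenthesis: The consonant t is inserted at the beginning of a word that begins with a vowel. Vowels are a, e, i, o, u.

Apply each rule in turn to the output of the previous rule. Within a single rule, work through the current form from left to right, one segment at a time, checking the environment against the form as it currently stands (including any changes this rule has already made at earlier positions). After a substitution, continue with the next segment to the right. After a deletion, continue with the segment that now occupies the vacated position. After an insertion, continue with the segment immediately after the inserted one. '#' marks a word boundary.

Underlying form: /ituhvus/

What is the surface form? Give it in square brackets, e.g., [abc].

1 Progressive Voicing Assimilation: [ituhvus] → [ituhfus]
2 Voicing Between Vowels: [ituhfus] → [iduhfus]
3 Pre-h Lowering: [iduhfus] → [idohfus]
4 Initial Consonant Epenthesis: [idohfus] → [tidohfus]

[tidohfus]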